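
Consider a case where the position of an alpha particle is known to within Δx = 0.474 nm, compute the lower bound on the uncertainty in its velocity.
16.742 m/s

Using the Heisenberg uncertainty principle and Δp = mΔv:
ΔxΔp ≥ ℏ/2
Δx(mΔv) ≥ ℏ/2

The minimum uncertainty in velocity is:
Δv_min = ℏ/(2mΔx)
Δv_min = (1.055e-34 J·s) / (2 × 6.645e-27 kg × 4.740e-10 m)
Δv_min = 1.674e+01 m/s = 16.742 m/s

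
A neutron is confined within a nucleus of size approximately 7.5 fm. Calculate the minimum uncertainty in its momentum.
7.030 × 10^-21 kg·m/s

Using the Heisenberg uncertainty principle:
ΔxΔp ≥ ℏ/2

With Δx ≈ L = 7.500e-15 m (the confinement size):
Δp_min = ℏ/(2Δx)
Δp_min = (1.055e-34 J·s) / (2 × 7.500e-15 m)
Δp_min = 7.030e-21 kg·m/s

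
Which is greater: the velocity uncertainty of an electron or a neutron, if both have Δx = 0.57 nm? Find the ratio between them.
The electron has the larger minimum velocity uncertainty, by a ratio of 1838.7.

For both particles, Δp_min = ℏ/(2Δx) = 9.251e-26 kg·m/s (same for both).

The velocity uncertainty is Δv = Δp/m:
- electron: Δv = 9.251e-26 / 9.109e-31 = 1.016e+05 m/s = 101.551 km/s
- neutron: Δv = 9.251e-26 / 1.675e-27 = 5.523e+01 m/s = 55.230 m/s

Ratio: 1.016e+05 / 5.523e+01 = 1838.7

The lighter particle has larger velocity uncertainty because Δv ∝ 1/m.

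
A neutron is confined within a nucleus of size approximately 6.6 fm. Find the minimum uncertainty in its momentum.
7.989 × 10^-21 kg·m/s

Using the Heisenberg uncertainty principle:
ΔxΔp ≥ ℏ/2

With Δx ≈ L = 6.600e-15 m (the confinement size):
Δp_min = ℏ/(2Δx)
Δp_min = (1.055e-34 J·s) / (2 × 6.600e-15 m)
Δp_min = 7.989e-21 kg·m/s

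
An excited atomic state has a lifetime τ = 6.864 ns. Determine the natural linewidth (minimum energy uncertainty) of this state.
47.947 neV

Using the energy-time uncertainty principle:
ΔEΔt ≥ ℏ/2

The lifetime τ represents the time uncertainty Δt.
The natural linewidth (minimum energy uncertainty) is:

ΔE = ℏ/(2τ)
ΔE = (1.055e-34 J·s) / (2 × 6.864e-09 s)
ΔE = 7.682e-27 J = 47.947 neV

This natural linewidth limits the precision of spectroscopic measurements.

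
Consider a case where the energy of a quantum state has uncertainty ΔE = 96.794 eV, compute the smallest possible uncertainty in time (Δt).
3.400 as

Using the energy-time uncertainty principle:
ΔEΔt ≥ ℏ/2

The minimum uncertainty in time is:
Δt_min = ℏ/(2ΔE)
Δt_min = (1.055e-34 J·s) / (2 × 1.551e-17 J)
Δt_min = 3.400e-18 s = 3.400 as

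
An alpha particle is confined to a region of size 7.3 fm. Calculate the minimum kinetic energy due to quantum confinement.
24.504 keV

Using the uncertainty principle:

1. Position uncertainty: Δx ≈ 7.300e-15 m
2. Minimum momentum uncertainty: Δp = ℏ/(2Δx) = 7.223e-21 kg·m/s
3. Minimum kinetic energy:
   KE = (Δp)²/(2m) = (7.223e-21)²/(2 × 6.645e-27 kg)
   KE = 3.926e-15 J = 24.504 keV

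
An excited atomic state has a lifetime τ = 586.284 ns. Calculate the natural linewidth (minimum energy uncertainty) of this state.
561.342 peV

Using the energy-time uncertainty principle:
ΔEΔt ≥ ℏ/2

The lifetime τ represents the time uncertainty Δt.
The natural linewidth (minimum energy uncertainty) is:

ΔE = ℏ/(2τ)
ΔE = (1.055e-34 J·s) / (2 × 5.863e-07 s)
ΔE = 8.994e-29 J = 561.342 peV

This natural linewidth limits the precision of spectroscopic measurements.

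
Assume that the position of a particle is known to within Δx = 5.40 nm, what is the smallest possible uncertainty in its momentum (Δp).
9.765 × 10^-27 kg·m/s

Using the Heisenberg uncertainty principle:
ΔxΔp ≥ ℏ/2

The minimum uncertainty in momentum is:
Δp_min = ℏ/(2Δx)
Δp_min = (1.055e-34 J·s) / (2 × 5.400e-09 m)
Δp_min = 9.765e-27 kg·m/s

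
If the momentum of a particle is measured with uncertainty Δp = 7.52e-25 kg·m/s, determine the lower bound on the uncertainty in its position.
70.118 pm

Using the Heisenberg uncertainty principle:
ΔxΔp ≥ ℏ/2

The minimum uncertainty in position is:
Δx_min = ℏ/(2Δp)
Δx_min = (1.055e-34 J·s) / (2 × 7.520e-25 kg·m/s)
Δx_min = 7.012e-11 m = 70.118 pm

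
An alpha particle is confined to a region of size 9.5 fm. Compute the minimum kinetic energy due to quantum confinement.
14.469 keV

Using the uncertainty principle:

1. Position uncertainty: Δx ≈ 9.500e-15 m
2. Minimum momentum uncertainty: Δp = ℏ/(2Δx) = 5.550e-21 kg·m/s
3. Minimum kinetic energy:
   KE = (Δp)²/(2m) = (5.550e-21)²/(2 × 6.645e-27 kg)
   KE = 2.318e-15 J = 14.469 keV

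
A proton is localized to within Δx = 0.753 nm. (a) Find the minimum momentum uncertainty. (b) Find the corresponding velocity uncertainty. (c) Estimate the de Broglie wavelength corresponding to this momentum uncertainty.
(a) Δp_min = 7.002 × 10^-26 kg·m/s
(b) Δv_min = 41.865 m/s
(c) λ_dB = 9.462 nm

Step-by-step:

(a) From the uncertainty principle:
Δp_min = ℏ/(2Δx) = (1.055e-34 J·s)/(2 × 7.530e-10 m) = 7.002e-26 kg·m/s

(b) The velocity uncertainty:
Δv = Δp/m = (7.002e-26 kg·m/s)/(1.673e-27 kg) = 4.187e+01 m/s = 41.865 m/s

(c) The de Broglie wavelength for this momentum:
λ = h/p = (6.626e-34 J·s)/(7.002e-26 kg·m/s) = 9.462e-09 m = 9.462 nm

Note: The de Broglie wavelength is comparable to the localization size, as expected from wave-particle duality.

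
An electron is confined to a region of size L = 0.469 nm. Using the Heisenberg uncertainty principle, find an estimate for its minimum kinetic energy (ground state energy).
43.303 meV

Using the uncertainty principle to estimate ground state energy:

1. The position uncertainty is approximately the confinement size:
   Δx ≈ L = 4.690e-10 m

2. From ΔxΔp ≥ ℏ/2, the minimum momentum uncertainty is:
   Δp ≈ ℏ/(2L) = 1.124e-25 kg·m/s

3. The kinetic energy is approximately:
   KE ≈ (Δp)²/(2m) = (1.124e-25)²/(2 × 9.109e-31 kg)
   KE ≈ 6.938e-21 J = 43.303 meV

This is an order-of-magnitude estimate of the ground state energy.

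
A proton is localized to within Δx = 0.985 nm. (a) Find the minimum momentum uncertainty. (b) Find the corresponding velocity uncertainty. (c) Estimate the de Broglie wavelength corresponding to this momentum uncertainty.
(a) Δp_min = 5.353 × 10^-26 kg·m/s
(b) Δv_min = 32.005 m/s
(c) λ_dB = 12.378 nm

Step-by-step:

(a) From the uncertainty principle:
Δp_min = ℏ/(2Δx) = (1.055e-34 J·s)/(2 × 9.850e-10 m) = 5.353e-26 kg·m/s

(b) The velocity uncertainty:
Δv = Δp/m = (5.353e-26 kg·m/s)/(1.673e-27 kg) = 3.200e+01 m/s = 32.005 m/s

(c) The de Broglie wavelength for this momentum:
λ = h/p = (6.626e-34 J·s)/(5.353e-26 kg·m/s) = 1.238e-08 m = 12.378 nm

Note: The de Broglie wavelength is comparable to the localization size, as expected from wave-particle duality.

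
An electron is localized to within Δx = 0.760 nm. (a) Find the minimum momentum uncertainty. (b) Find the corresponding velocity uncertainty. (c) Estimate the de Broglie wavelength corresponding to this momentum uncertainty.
(a) Δp_min = 6.938 × 10^-26 kg·m/s
(b) Δv_min = 76.163 km/s
(c) λ_dB = 9.550 nm

Step-by-step:

(a) From the uncertainty principle:
Δp_min = ℏ/(2Δx) = (1.055e-34 J·s)/(2 × 7.600e-10 m) = 6.938e-26 kg·m/s

(b) The velocity uncertainty:
Δv = Δp/m = (6.938e-26 kg·m/s)/(9.109e-31 kg) = 7.616e+04 m/s = 76.163 km/s

(c) The de Broglie wavelength for this momentum:
λ = h/p = (6.626e-34 J·s)/(6.938e-26 kg·m/s) = 9.550e-09 m = 9.550 nm

Note: The de Broglie wavelength is comparable to the localization size, as expected from wave-particle duality.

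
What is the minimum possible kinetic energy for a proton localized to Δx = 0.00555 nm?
168.410 meV

Localizing a particle requires giving it sufficient momentum uncertainty:

1. From uncertainty principle: Δp ≥ ℏ/(2Δx)
   Δp_min = (1.055e-34 J·s) / (2 × 5.550e-12 m)
   Δp_min = 9.501e-24 kg·m/s

2. This momentum uncertainty corresponds to kinetic energy:
   KE ≈ (Δp)²/(2m) = (9.501e-24)²/(2 × 1.673e-27 kg)
   KE = 2.698e-20 J = 168.410 meV

Tighter localization requires more energy.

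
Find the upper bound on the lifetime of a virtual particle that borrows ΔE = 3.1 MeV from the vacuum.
106.163 ys

Using the energy-time uncertainty principle:
ΔEΔt ≥ ℏ/2

For a virtual particle borrowing energy ΔE, the maximum lifetime is:
Δt_max = ℏ/(2ΔE)

Converting energy:
ΔE = 3.1 MeV = 4.967e-13 J

Δt_max = (1.055e-34 J·s) / (2 × 4.967e-13 J)
Δt_max = 1.062e-22 s = 106.163 ys

Virtual particles with higher borrowed energy exist for shorter times.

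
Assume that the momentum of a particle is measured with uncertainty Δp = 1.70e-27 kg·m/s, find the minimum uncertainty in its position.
31.017 nm

Using the Heisenberg uncertainty principle:
ΔxΔp ≥ ℏ/2

The minimum uncertainty in position is:
Δx_min = ℏ/(2Δp)
Δx_min = (1.055e-34 J·s) / (2 × 1.700e-27 kg·m/s)
Δx_min = 3.102e-08 m = 31.017 nm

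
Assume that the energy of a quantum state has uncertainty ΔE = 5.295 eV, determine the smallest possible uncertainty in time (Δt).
62.154 as

Using the energy-time uncertainty principle:
ΔEΔt ≥ ℏ/2

The minimum uncertainty in time is:
Δt_min = ℏ/(2ΔE)
Δt_min = (1.055e-34 J·s) / (2 × 8.484e-19 J)
Δt_min = 6.215e-17 s = 62.154 as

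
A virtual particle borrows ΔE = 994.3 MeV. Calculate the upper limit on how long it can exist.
3.310 × 10^-25 s

Using the energy-time uncertainty principle:
ΔEΔt ≥ ℏ/2

For a virtual particle borrowing energy ΔE, the maximum lifetime is:
Δt_max = ℏ/(2ΔE)

Converting energy:
ΔE = 994.3 MeV = 1.593e-10 J

Δt_max = (1.055e-34 J·s) / (2 × 1.593e-10 J)
Δt_max = 3.310e-25 s = 3.310 × 10^-25 s

Virtual particles with higher borrowed energy exist for shorter times.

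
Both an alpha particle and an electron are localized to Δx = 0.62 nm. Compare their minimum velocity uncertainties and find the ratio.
The electron has the larger minimum velocity uncertainty, by a ratio of 7294.3.

For both particles, Δp_min = ℏ/(2Δx) = 8.505e-26 kg·m/s (same for both).

The velocity uncertainty is Δv = Δp/m:
- alpha particle: Δv = 8.505e-26 / 6.645e-27 = 1.280e+01 m/s = 12.799 m/s
- electron: Δv = 8.505e-26 / 9.109e-31 = 9.336e+04 m/s = 93.361 km/s

Ratio: 9.336e+04 / 1.280e+01 = 7294.3

The lighter particle has larger velocity uncertainty because Δv ∝ 1/m.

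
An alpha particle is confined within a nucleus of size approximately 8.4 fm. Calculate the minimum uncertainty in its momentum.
6.277 × 10^-21 kg·m/s

Using the Heisenberg uncertainty principle:
ΔxΔp ≥ ℏ/2

With Δx ≈ L = 8.400e-15 m (the confinement size):
Δp_min = ℏ/(2Δx)
Δp_min = (1.055e-34 J·s) / (2 × 8.400e-15 m)
Δp_min = 6.277e-21 kg·m/s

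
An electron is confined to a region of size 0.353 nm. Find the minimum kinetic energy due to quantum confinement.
76.439 meV

Using the uncertainty principle:

1. Position uncertainty: Δx ≈ 3.530e-10 m
2. Minimum momentum uncertainty: Δp = ℏ/(2Δx) = 1.494e-25 kg·m/s
3. Minimum kinetic energy:
   KE = (Δp)²/(2m) = (1.494e-25)²/(2 × 9.109e-31 kg)
   KE = 1.225e-20 J = 76.439 meV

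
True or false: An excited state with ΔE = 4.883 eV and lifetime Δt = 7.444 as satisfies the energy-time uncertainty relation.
No, it violates the uncertainty relation.

Calculate the product ΔEΔt:
ΔE = 4.883 eV = 7.823e-19 J
ΔEΔt = (7.823e-19 J) × (7.444e-18 s)
ΔEΔt = 5.824e-36 J·s

Compare to the minimum allowed value ℏ/2:
ℏ/2 = 5.273e-35 J·s

Since ΔEΔt = 5.824e-36 J·s < 5.273e-35 J·s = ℏ/2,
this violates the uncertainty relation.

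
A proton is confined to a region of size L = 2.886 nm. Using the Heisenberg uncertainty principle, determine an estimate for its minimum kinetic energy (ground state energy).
622.818 neV

Using the uncertainty principle to estimate ground state energy:

1. The position uncertainty is approximately the confinement size:
   Δx ≈ L = 2.886e-09 m

2. From ΔxΔp ≥ ℏ/2, the minimum momentum uncertainty is:
   Δp ≈ ℏ/(2L) = 1.827e-26 kg·m/s

3. The kinetic energy is approximately:
   KE ≈ (Δp)²/(2m) = (1.827e-26)²/(2 × 1.673e-27 kg)
   KE ≈ 9.979e-26 J = 622.818 neV

This is an order-of-magnitude estimate of the ground state energy.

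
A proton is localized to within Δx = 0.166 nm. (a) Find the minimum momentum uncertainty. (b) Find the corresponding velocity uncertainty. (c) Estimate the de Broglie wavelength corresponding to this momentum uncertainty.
(a) Δp_min = 3.176 × 10^-25 kg·m/s
(b) Δv_min = 189.907 m/s
(c) λ_dB = 2.086 nm

Step-by-step:

(a) From the uncertainty principle:
Δp_min = ℏ/(2Δx) = (1.055e-34 J·s)/(2 × 1.660e-10 m) = 3.176e-25 kg·m/s

(b) The velocity uncertainty:
Δv = Δp/m = (3.176e-25 kg·m/s)/(1.673e-27 kg) = 1.899e+02 m/s = 189.907 m/s

(c) The de Broglie wavelength for this momentum:
λ = h/p = (6.626e-34 J·s)/(3.176e-25 kg·m/s) = 2.086e-09 m = 2.086 nm

Note: The de Broglie wavelength is comparable to the localization size, as expected from wave-particle duality.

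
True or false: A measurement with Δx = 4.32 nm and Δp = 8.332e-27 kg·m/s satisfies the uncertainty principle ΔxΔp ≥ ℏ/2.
No, it violates the uncertainty principle (impossible measurement).

Calculate the product ΔxΔp:
ΔxΔp = (4.320e-09 m) × (8.332e-27 kg·m/s)
ΔxΔp = 3.599e-35 J·s

Compare to the minimum allowed value ℏ/2:
ℏ/2 = 5.273e-35 J·s

Since ΔxΔp = 3.599e-35 J·s < 5.273e-35 J·s = ℏ/2,
the measurement violates the uncertainty principle.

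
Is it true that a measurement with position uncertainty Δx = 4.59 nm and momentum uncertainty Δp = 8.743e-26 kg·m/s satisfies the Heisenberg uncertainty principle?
Yes, it satisfies the uncertainty principle.

Calculate the product ΔxΔp:
ΔxΔp = (4.590e-09 m) × (8.743e-26 kg·m/s)
ΔxΔp = 4.013e-34 J·s

Compare to the minimum allowed value ℏ/2:
ℏ/2 = 5.273e-35 J·s

Since ΔxΔp = 4.013e-34 J·s ≥ 5.273e-35 J·s = ℏ/2,
the measurement satisfies the uncertainty principle.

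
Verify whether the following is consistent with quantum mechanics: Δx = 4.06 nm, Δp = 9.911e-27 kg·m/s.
No, it violates the uncertainty principle (impossible measurement).

Calculate the product ΔxΔp:
ΔxΔp = (4.060e-09 m) × (9.911e-27 kg·m/s)
ΔxΔp = 4.024e-35 J·s

Compare to the minimum allowed value ℏ/2:
ℏ/2 = 5.273e-35 J·s

Since ΔxΔp = 4.024e-35 J·s < 5.273e-35 J·s = ℏ/2,
the measurement violates the uncertainty principle.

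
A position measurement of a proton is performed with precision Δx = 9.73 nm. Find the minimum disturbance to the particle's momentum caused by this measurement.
5.419 × 10^-27 kg·m/s

The uncertainty principle implies that measuring position disturbs momentum:
ΔxΔp ≥ ℏ/2

When we measure position with precision Δx, we necessarily introduce a momentum uncertainty:
Δp ≥ ℏ/(2Δx)
Δp_min = (1.055e-34 J·s) / (2 × 9.730e-09 m)
Δp_min = 5.419e-27 kg·m/s

The more precisely we measure position, the greater the momentum disturbance.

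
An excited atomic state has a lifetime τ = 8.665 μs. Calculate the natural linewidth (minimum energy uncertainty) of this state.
37.981 peV

Using the energy-time uncertainty principle:
ΔEΔt ≥ ℏ/2

The lifetime τ represents the time uncertainty Δt.
The natural linewidth (minimum energy uncertainty) is:

ΔE = ℏ/(2τ)
ΔE = (1.055e-34 J·s) / (2 × 8.665e-06 s)
ΔE = 6.085e-30 J = 37.981 peV

This natural linewidth limits the precision of spectroscopic measurements.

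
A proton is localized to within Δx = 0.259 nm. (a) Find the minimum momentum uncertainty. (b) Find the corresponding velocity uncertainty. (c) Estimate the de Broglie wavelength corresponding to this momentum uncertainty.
(a) Δp_min = 2.036 × 10^-25 kg·m/s
(b) Δv_min = 121.716 m/s
(c) λ_dB = 3.255 nm

Step-by-step:

(a) From the uncertainty principle:
Δp_min = ℏ/(2Δx) = (1.055e-34 J·s)/(2 × 2.590e-10 m) = 2.036e-25 kg·m/s

(b) The velocity uncertainty:
Δv = Δp/m = (2.036e-25 kg·m/s)/(1.673e-27 kg) = 1.217e+02 m/s = 121.716 m/s

(c) The de Broglie wavelength for this momentum:
λ = h/p = (6.626e-34 J·s)/(2.036e-25 kg·m/s) = 3.255e-09 m = 3.255 nm

Note: The de Broglie wavelength is comparable to the localization size, as expected from wave-particle duality.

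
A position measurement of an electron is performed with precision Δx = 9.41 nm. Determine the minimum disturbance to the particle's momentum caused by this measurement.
5.603 × 10^-27 kg·m/s

The uncertainty principle implies that measuring position disturbs momentum:
ΔxΔp ≥ ℏ/2

When we measure position with precision Δx, we necessarily introduce a momentum uncertainty:
Δp ≥ ℏ/(2Δx)
Δp_min = (1.055e-34 J·s) / (2 × 9.410e-09 m)
Δp_min = 5.603e-27 kg·m/s

The more precisely we measure position, the greater the momentum disturbance.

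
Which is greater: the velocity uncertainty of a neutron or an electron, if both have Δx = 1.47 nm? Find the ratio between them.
The electron has the larger minimum velocity uncertainty, by a ratio of 1838.7.

For both particles, Δp_min = ℏ/(2Δx) = 3.587e-26 kg·m/s (same for both).

The velocity uncertainty is Δv = Δp/m:
- neutron: Δv = 3.587e-26 / 1.675e-27 = 2.142e+01 m/s = 21.416 m/s
- electron: Δv = 3.587e-26 / 9.109e-31 = 3.938e+04 m/s = 39.377 km/s

Ratio: 3.938e+04 / 2.142e+01 = 1838.7

The lighter particle has larger velocity uncertainty because Δv ∝ 1/m.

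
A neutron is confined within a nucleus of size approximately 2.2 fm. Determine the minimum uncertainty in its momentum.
2.397 × 10^-20 kg·m/s

Using the Heisenberg uncertainty principle:
ΔxΔp ≥ ℏ/2

With Δx ≈ L = 2.200e-15 m (the confinement size):
Δp_min = ℏ/(2Δx)
Δp_min = (1.055e-34 J·s) / (2 × 2.200e-15 m)
Δp_min = 2.397e-20 kg·m/s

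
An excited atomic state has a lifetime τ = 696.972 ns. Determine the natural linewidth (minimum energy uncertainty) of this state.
472.194 peV

Using the energy-time uncertainty principle:
ΔEΔt ≥ ℏ/2

The lifetime τ represents the time uncertainty Δt.
The natural linewidth (minimum energy uncertainty) is:

ΔE = ℏ/(2τ)
ΔE = (1.055e-34 J·s) / (2 × 6.970e-07 s)
ΔE = 7.565e-29 J = 472.194 peV

This natural linewidth limits the precision of spectroscopic measurements.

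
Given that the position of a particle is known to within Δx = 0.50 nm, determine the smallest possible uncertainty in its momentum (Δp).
1.055 × 10^-25 kg·m/s

Using the Heisenberg uncertainty principle:
ΔxΔp ≥ ℏ/2

The minimum uncertainty in momentum is:
Δp_min = ℏ/(2Δx)
Δp_min = (1.055e-34 J·s) / (2 × 5.000e-10 m)
Δp_min = 1.055e-25 kg·m/s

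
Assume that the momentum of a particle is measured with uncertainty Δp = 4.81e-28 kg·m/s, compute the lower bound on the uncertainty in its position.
109.623 nm

Using the Heisenberg uncertainty principle:
ΔxΔp ≥ ℏ/2

The minimum uncertainty in position is:
Δx_min = ℏ/(2Δp)
Δx_min = (1.055e-34 J·s) / (2 × 4.810e-28 kg·m/s)
Δx_min = 1.096e-07 m = 109.623 nm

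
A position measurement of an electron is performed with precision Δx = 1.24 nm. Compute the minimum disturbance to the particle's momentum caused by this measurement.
4.252 × 10^-26 kg·m/s

The uncertainty principle implies that measuring position disturbs momentum:
ΔxΔp ≥ ℏ/2

When we measure position with precision Δx, we necessarily introduce a momentum uncertainty:
Δp ≥ ℏ/(2Δx)
Δp_min = (1.055e-34 J·s) / (2 × 1.240e-09 m)
Δp_min = 4.252e-26 kg·m/s

The more precisely we measure position, the greater the momentum disturbance.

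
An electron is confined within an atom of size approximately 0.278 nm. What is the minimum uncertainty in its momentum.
1.897 × 10^-25 kg·m/s

Using the Heisenberg uncertainty principle:
ΔxΔp ≥ ℏ/2

With Δx ≈ L = 2.780e-10 m (the confinement size):
Δp_min = ℏ/(2Δx)
Δp_min = (1.055e-34 J·s) / (2 × 2.780e-10 m)
Δp_min = 1.897e-25 kg·m/s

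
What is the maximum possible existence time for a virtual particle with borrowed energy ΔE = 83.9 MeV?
3.923 ys

Using the energy-time uncertainty principle:
ΔEΔt ≥ ℏ/2

For a virtual particle borrowing energy ΔE, the maximum lifetime is:
Δt_max = ℏ/(2ΔE)

Converting energy:
ΔE = 83.9 MeV = 1.344e-11 J

Δt_max = (1.055e-34 J·s) / (2 × 1.344e-11 J)
Δt_max = 3.923e-24 s = 3.923 ys

Virtual particles with higher borrowed energy exist for shorter times.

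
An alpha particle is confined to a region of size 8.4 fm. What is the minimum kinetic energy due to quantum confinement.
18.506 keV

Using the uncertainty principle:

1. Position uncertainty: Δx ≈ 8.400e-15 m
2. Minimum momentum uncertainty: Δp = ℏ/(2Δx) = 6.277e-21 kg·m/s
3. Minimum kinetic energy:
   KE = (Δp)²/(2m) = (6.277e-21)²/(2 × 6.645e-27 kg)
   KE = 2.965e-15 J = 18.506 keV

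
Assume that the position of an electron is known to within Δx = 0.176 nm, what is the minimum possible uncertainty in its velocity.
328.885 km/s

Using the Heisenberg uncertainty principle and Δp = mΔv:
ΔxΔp ≥ ℏ/2
Δx(mΔv) ≥ ℏ/2

The minimum uncertainty in velocity is:
Δv_min = ℏ/(2mΔx)
Δv_min = (1.055e-34 J·s) / (2 × 9.109e-31 kg × 1.760e-10 m)
Δv_min = 3.289e+05 m/s = 328.885 km/s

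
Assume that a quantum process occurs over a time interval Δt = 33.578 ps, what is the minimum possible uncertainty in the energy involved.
9.801 μeV

Using the energy-time uncertainty principle:
ΔEΔt ≥ ℏ/2

The minimum uncertainty in energy is:
ΔE_min = ℏ/(2Δt)
ΔE_min = (1.055e-34 J·s) / (2 × 3.358e-11 s)
ΔE_min = 1.570e-24 J = 9.801 μeV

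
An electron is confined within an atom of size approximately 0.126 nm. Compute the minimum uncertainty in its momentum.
4.185 × 10^-25 kg·m/s

Using the Heisenberg uncertainty principle:
ΔxΔp ≥ ℏ/2

With Δx ≈ L = 1.260e-10 m (the confinement size):
Δp_min = ℏ/(2Δx)
Δp_min = (1.055e-34 J·s) / (2 × 1.260e-10 m)
Δp_min = 4.185e-25 kg·m/s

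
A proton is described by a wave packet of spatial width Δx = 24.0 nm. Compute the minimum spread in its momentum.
2.197 × 10^-27 kg·m/s

For a wave packet, the spatial width Δx and momentum spread Δp are related by the uncertainty principle:
ΔxΔp ≥ ℏ/2

The minimum momentum spread is:
Δp_min = ℏ/(2Δx)
Δp_min = (1.055e-34 J·s) / (2 × 2.400e-08 m)
Δp_min = 2.197e-27 kg·m/s

A wave packet cannot have both a well-defined position and well-defined momentum.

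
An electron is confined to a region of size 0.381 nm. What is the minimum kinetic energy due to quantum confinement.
65.616 meV

Using the uncertainty principle:

1. Position uncertainty: Δx ≈ 3.810e-10 m
2. Minimum momentum uncertainty: Δp = ℏ/(2Δx) = 1.384e-25 kg·m/s
3. Minimum kinetic energy:
   KE = (Δp)²/(2m) = (1.384e-25)²/(2 × 9.109e-31 kg)
   KE = 1.051e-20 J = 65.616 meV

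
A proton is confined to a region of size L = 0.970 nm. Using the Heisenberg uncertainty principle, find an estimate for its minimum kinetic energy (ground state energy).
5.513 μeV

Using the uncertainty principle to estimate ground state energy:

1. The position uncertainty is approximately the confinement size:
   Δx ≈ L = 9.700e-10 m

2. From ΔxΔp ≥ ℏ/2, the minimum momentum uncertainty is:
   Δp ≈ ℏ/(2L) = 5.436e-26 kg·m/s

3. The kinetic energy is approximately:
   KE ≈ (Δp)²/(2m) = (5.436e-26)²/(2 × 1.673e-27 kg)
   KE ≈ 8.833e-25 J = 5.513 μeV

This is an order-of-magnitude estimate of the ground state energy.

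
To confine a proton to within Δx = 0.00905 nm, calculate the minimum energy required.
63.337 meV

Localizing a particle requires giving it sufficient momentum uncertainty:

1. From uncertainty principle: Δp ≥ ℏ/(2Δx)
   Δp_min = (1.055e-34 J·s) / (2 × 9.050e-12 m)
   Δp_min = 5.826e-24 kg·m/s

2. This momentum uncertainty corresponds to kinetic energy:
   KE ≈ (Δp)²/(2m) = (5.826e-24)²/(2 × 1.673e-27 kg)
   KE = 1.015e-20 J = 63.337 meV

Tighter localization requires more energy.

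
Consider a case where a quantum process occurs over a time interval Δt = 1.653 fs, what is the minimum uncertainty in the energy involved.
199.096 meV

Using the energy-time uncertainty principle:
ΔEΔt ≥ ℏ/2

The minimum uncertainty in energy is:
ΔE_min = ℏ/(2Δt)
ΔE_min = (1.055e-34 J·s) / (2 × 1.653e-15 s)
ΔE_min = 3.190e-20 J = 199.096 meV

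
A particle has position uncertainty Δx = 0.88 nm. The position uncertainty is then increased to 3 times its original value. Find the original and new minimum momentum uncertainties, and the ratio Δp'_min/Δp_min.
Original Δp_min = 5.992 × 10^-26 kg·m/s; new Δp'_min = 1.997 × 10^-26 kg·m/s; ratio Δp'_min/Δp_min = 1/3.

From the uncertainty principle ΔxΔp ≥ ℏ/2, the minimum momentum uncertainty is Δp_min = ℏ/(2Δx).

Original (Δx = 0.88 nm = 8.800e-10 m):
Δp_min = (1.055e-34 J·s)/(2 × 8.800e-10 m) = 5.992e-26 kg·m/s

When Δx → 3Δx:
Δp'_min = ℏ/(2 × 3Δx) = (1/3) × ℏ/(2Δx) = (1/3) × Δp_min
Δp'_min = 1/3 × 5.992e-26 kg·m/s = 1.997e-26 kg·m/s

Since Δp_min ∝ 1/Δx, when Δx is increased to 3 times its original value, Δp_min decreases to 1/3 of its original value.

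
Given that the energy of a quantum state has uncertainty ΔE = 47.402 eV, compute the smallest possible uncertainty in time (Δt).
6.943 as

Using the energy-time uncertainty principle:
ΔEΔt ≥ ℏ/2

The minimum uncertainty in time is:
Δt_min = ℏ/(2ΔE)
Δt_min = (1.055e-34 J·s) / (2 × 7.595e-18 J)
Δt_min = 6.943e-18 s = 6.943 as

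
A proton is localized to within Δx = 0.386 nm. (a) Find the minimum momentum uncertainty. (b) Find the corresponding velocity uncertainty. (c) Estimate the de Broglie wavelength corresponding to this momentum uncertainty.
(a) Δp_min = 1.366 × 10^-25 kg·m/s
(b) Δv_min = 81.670 m/s
(c) λ_dB = 4.851 nm

Step-by-step:

(a) From the uncertainty principle:
Δp_min = ℏ/(2Δx) = (1.055e-34 J·s)/(2 × 3.860e-10 m) = 1.366e-25 kg·m/s

(b) The velocity uncertainty:
Δv = Δp/m = (1.366e-25 kg·m/s)/(1.673e-27 kg) = 8.167e+01 m/s = 81.670 m/s

(c) The de Broglie wavelength for this momentum:
λ = h/p = (6.626e-34 J·s)/(1.366e-25 kg·m/s) = 4.851e-09 m = 4.851 nm

Note: The de Broglie wavelength is comparable to the localization size, as expected from wave-particle duality.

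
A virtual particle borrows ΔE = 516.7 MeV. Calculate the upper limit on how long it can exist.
6.369 × 10^-25 s

Using the energy-time uncertainty principle:
ΔEΔt ≥ ℏ/2

For a virtual particle borrowing energy ΔE, the maximum lifetime is:
Δt_max = ℏ/(2ΔE)

Converting energy:
ΔE = 516.7 MeV = 8.278e-11 J

Δt_max = (1.055e-34 J·s) / (2 × 8.278e-11 J)
Δt_max = 6.369e-25 s = 6.369 × 10^-25 s

Virtual particles with higher borrowed energy exist for shorter times.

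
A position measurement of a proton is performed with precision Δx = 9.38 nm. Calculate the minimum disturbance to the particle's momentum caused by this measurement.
5.621 × 10^-27 kg·m/s

The uncertainty principle implies that measuring position disturbs momentum:
ΔxΔp ≥ ℏ/2

When we measure position with precision Δx, we necessarily introduce a momentum uncertainty:
Δp ≥ ℏ/(2Δx)
Δp_min = (1.055e-34 J·s) / (2 × 9.380e-09 m)
Δp_min = 5.621e-27 kg·m/s

The more precisely we measure position, the greater the momentum disturbance.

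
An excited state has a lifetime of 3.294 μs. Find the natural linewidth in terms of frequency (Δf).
24.158 kHz

Using the energy-time uncertainty principle and E = hf:
ΔEΔt ≥ ℏ/2
hΔf·Δt ≥ ℏ/2

The minimum frequency uncertainty is:
Δf = ℏ/(2hτ) = 1/(4πτ)
Δf = 1/(4π × 3.294e-06 s)
Δf = 2.416e+04 Hz = 24.158 kHz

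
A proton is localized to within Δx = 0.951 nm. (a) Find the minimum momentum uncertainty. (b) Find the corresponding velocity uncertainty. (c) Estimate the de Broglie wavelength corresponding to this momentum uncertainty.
(a) Δp_min = 5.545 × 10^-26 kg·m/s
(b) Δv_min = 33.149 m/s
(c) λ_dB = 11.951 nm

Step-by-step:

(a) From the uncertainty principle:
Δp_min = ℏ/(2Δx) = (1.055e-34 J·s)/(2 × 9.510e-10 m) = 5.545e-26 kg·m/s

(b) The velocity uncertainty:
Δv = Δp/m = (5.545e-26 kg·m/s)/(1.673e-27 kg) = 3.315e+01 m/s = 33.149 m/s

(c) The de Broglie wavelength for this momentum:
λ = h/p = (6.626e-34 J·s)/(5.545e-26 kg·m/s) = 1.195e-08 m = 11.951 nm

Note: The de Broglie wavelength is comparable to the localization size, as expected from wave-particle duality.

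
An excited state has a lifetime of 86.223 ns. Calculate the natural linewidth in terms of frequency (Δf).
922.926 kHz

Using the energy-time uncertainty principle and E = hf:
ΔEΔt ≥ ℏ/2
hΔf·Δt ≥ ℏ/2

The minimum frequency uncertainty is:
Δf = ℏ/(2hτ) = 1/(4πτ)
Δf = 1/(4π × 8.622e-08 s)
Δf = 9.229e+05 Hz = 922.926 kHz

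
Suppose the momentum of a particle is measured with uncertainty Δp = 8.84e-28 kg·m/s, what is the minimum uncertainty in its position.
59.648 nm

Using the Heisenberg uncertainty principle:
ΔxΔp ≥ ℏ/2

The minimum uncertainty in position is:
Δx_min = ℏ/(2Δp)
Δx_min = (1.055e-34 J·s) / (2 × 8.840e-28 kg·m/s)
Δx_min = 5.965e-08 m = 59.648 nm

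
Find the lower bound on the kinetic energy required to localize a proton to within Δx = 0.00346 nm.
433.313 meV

Localizing a particle requires giving it sufficient momentum uncertainty:

1. From uncertainty principle: Δp ≥ ℏ/(2Δx)
   Δp_min = (1.055e-34 J·s) / (2 × 3.460e-12 m)
   Δp_min = 1.524e-23 kg·m/s

2. This momentum uncertainty corresponds to kinetic energy:
   KE ≈ (Δp)²/(2m) = (1.524e-23)²/(2 × 1.673e-27 kg)
   KE = 6.942e-20 J = 433.313 meV

Tighter localization requires more energy.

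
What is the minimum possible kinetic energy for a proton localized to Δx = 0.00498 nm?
209.168 meV

Localizing a particle requires giving it sufficient momentum uncertainty:

1. From uncertainty principle: Δp ≥ ℏ/(2Δx)
   Δp_min = (1.055e-34 J·s) / (2 × 4.980e-12 m)
   Δp_min = 1.059e-23 kg·m/s

2. This momentum uncertainty corresponds to kinetic energy:
   KE ≈ (Δp)²/(2m) = (1.059e-23)²/(2 × 1.673e-27 kg)
   KE = 3.351e-20 J = 209.168 meV

Tighter localization requires more energy.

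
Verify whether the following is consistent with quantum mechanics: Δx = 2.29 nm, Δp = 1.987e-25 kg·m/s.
Yes, it satisfies the uncertainty principle.

Calculate the product ΔxΔp:
ΔxΔp = (2.290e-09 m) × (1.987e-25 kg·m/s)
ΔxΔp = 4.550e-34 J·s

Compare to the minimum allowed value ℏ/2:
ℏ/2 = 5.273e-35 J·s

Since ΔxΔp = 4.550e-34 J·s ≥ 5.273e-35 J·s = ℏ/2,
the measurement satisfies the uncertainty principle.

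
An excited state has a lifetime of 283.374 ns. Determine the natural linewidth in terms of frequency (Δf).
280.821 kHz

Using the energy-time uncertainty principle and E = hf:
ΔEΔt ≥ ℏ/2
hΔf·Δt ≥ ℏ/2

The minimum frequency uncertainty is:
Δf = ℏ/(2hτ) = 1/(4πτ)
Δf = 1/(4π × 2.834e-07 s)
Δf = 2.808e+05 Hz = 280.821 kHz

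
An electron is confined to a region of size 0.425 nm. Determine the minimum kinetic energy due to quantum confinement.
52.733 meV

Using the uncertainty principle:

1. Position uncertainty: Δx ≈ 4.250e-10 m
2. Minimum momentum uncertainty: Δp = ℏ/(2Δx) = 1.241e-25 kg·m/s
3. Minimum kinetic energy:
   KE = (Δp)²/(2m) = (1.241e-25)²/(2 × 9.109e-31 kg)
   KE = 8.449e-21 J = 52.733 meV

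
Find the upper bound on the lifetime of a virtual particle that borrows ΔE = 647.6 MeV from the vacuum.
5.082 × 10^-25 s

Using the energy-time uncertainty principle:
ΔEΔt ≥ ℏ/2

For a virtual particle borrowing energy ΔE, the maximum lifetime is:
Δt_max = ℏ/(2ΔE)

Converting energy:
ΔE = 647.6 MeV = 1.038e-10 J

Δt_max = (1.055e-34 J·s) / (2 × 1.038e-10 J)
Δt_max = 5.082e-25 s = 5.082 × 10^-25 s

Virtual particles with higher borrowed energy exist for shorter times.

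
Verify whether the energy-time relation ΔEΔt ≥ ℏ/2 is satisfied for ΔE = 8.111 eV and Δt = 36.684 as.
No, it violates the uncertainty relation.

Calculate the product ΔEΔt:
ΔE = 8.111 eV = 1.300e-18 J
ΔEΔt = (1.300e-18 J) × (3.668e-17 s)
ΔEΔt = 4.767e-35 J·s

Compare to the minimum allowed value ℏ/2:
ℏ/2 = 5.273e-35 J·s

Since ΔEΔt = 4.767e-35 J·s < 5.273e-35 J·s = ℏ/2,
this violates the uncertainty relation.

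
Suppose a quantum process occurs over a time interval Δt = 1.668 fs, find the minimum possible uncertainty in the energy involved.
197.306 meV

Using the energy-time uncertainty principle:
ΔEΔt ≥ ℏ/2

The minimum uncertainty in energy is:
ΔE_min = ℏ/(2Δt)
ΔE_min = (1.055e-34 J·s) / (2 × 1.668e-15 s)
ΔE_min = 3.161e-20 J = 197.306 meV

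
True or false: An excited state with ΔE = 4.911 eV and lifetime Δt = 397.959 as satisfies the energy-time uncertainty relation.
Yes, it satisfies the uncertainty relation.

Calculate the product ΔEΔt:
ΔE = 4.911 eV = 7.868e-19 J
ΔEΔt = (7.868e-19 J) × (3.980e-16 s)
ΔEΔt = 3.131e-34 J·s

Compare to the minimum allowed value ℏ/2:
ℏ/2 = 5.273e-35 J·s

Since ΔEΔt = 3.131e-34 J·s ≥ 5.273e-35 J·s = ℏ/2,
this satisfies the uncertainty relation.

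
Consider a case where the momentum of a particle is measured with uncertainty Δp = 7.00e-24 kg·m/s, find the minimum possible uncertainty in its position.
7.533 pm

Using the Heisenberg uncertainty principle:
ΔxΔp ≥ ℏ/2

The minimum uncertainty in position is:
Δx_min = ℏ/(2Δp)
Δx_min = (1.055e-34 J·s) / (2 × 7.000e-24 kg·m/s)
Δx_min = 7.533e-12 m = 7.533 pm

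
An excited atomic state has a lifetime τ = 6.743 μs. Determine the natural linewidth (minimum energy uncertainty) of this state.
48.807 peV

Using the energy-time uncertainty principle:
ΔEΔt ≥ ℏ/2

The lifetime τ represents the time uncertainty Δt.
The natural linewidth (minimum energy uncertainty) is:

ΔE = ℏ/(2τ)
ΔE = (1.055e-34 J·s) / (2 × 6.743e-06 s)
ΔE = 7.820e-30 J = 48.807 peV

This natural linewidth limits the precision of spectroscopic measurements.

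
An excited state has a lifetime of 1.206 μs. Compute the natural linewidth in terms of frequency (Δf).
65.985 kHz

Using the energy-time uncertainty principle and E = hf:
ΔEΔt ≥ ℏ/2
hΔf·Δt ≥ ℏ/2

The minimum frequency uncertainty is:
Δf = ℏ/(2hτ) = 1/(4πτ)
Δf = 1/(4π × 1.206e-06 s)
Δf = 6.598e+04 Hz = 65.985 kHz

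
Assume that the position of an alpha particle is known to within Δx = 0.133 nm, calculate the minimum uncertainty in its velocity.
59.665 m/s

Using the Heisenberg uncertainty principle and Δp = mΔv:
ΔxΔp ≥ ℏ/2
Δx(mΔv) ≥ ℏ/2

The minimum uncertainty in velocity is:
Δv_min = ℏ/(2mΔx)
Δv_min = (1.055e-34 J·s) / (2 × 6.645e-27 kg × 1.330e-10 m)
Δv_min = 5.967e+01 m/s = 59.665 m/s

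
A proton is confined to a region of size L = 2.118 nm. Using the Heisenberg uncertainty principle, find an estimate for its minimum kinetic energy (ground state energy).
1.156 μeV

Using the uncertainty principle to estimate ground state energy:

1. The position uncertainty is approximately the confinement size:
   Δx ≈ L = 2.118e-09 m

2. From ΔxΔp ≥ ℏ/2, the minimum momentum uncertainty is:
   Δp ≈ ℏ/(2L) = 2.490e-26 kg·m/s

3. The kinetic energy is approximately:
   KE ≈ (Δp)²/(2m) = (2.490e-26)²/(2 × 1.673e-27 kg)
   KE ≈ 1.853e-25 J = 1.156 μeV

This is an order-of-magnitude estimate of the ground state energy.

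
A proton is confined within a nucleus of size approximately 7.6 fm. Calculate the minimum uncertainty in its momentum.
6.938 × 10^-21 kg·m/s

Using the Heisenberg uncertainty principle:
ΔxΔp ≥ ℏ/2

With Δx ≈ L = 7.600e-15 m (the confinement size):
Δp_min = ℏ/(2Δx)
Δp_min = (1.055e-34 J·s) / (2 × 7.600e-15 m)
Δp_min = 6.938e-21 kg·m/s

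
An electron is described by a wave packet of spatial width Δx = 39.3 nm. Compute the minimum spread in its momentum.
1.342 × 10^-27 kg·m/s

For a wave packet, the spatial width Δx and momentum spread Δp are related by the uncertainty principle:
ΔxΔp ≥ ℏ/2

The minimum momentum spread is:
Δp_min = ℏ/(2Δx)
Δp_min = (1.055e-34 J·s) / (2 × 3.930e-08 m)
Δp_min = 1.342e-27 kg·m/s

A wave packet cannot have both a well-defined position and well-defined momentum.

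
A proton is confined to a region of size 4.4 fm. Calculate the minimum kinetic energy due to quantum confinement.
267.947 keV

Using the uncertainty principle:

1. Position uncertainty: Δx ≈ 4.400e-15 m
2. Minimum momentum uncertainty: Δp = ℏ/(2Δx) = 1.198e-20 kg·m/s
3. Minimum kinetic energy:
   KE = (Δp)²/(2m) = (1.198e-20)²/(2 × 1.673e-27 kg)
   KE = 4.293e-14 J = 267.947 keV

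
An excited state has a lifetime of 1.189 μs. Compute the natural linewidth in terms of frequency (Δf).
66.928 kHz

Using the energy-time uncertainty principle and E = hf:
ΔEΔt ≥ ℏ/2
hΔf·Δt ≥ ℏ/2

The minimum frequency uncertainty is:
Δf = ℏ/(2hτ) = 1/(4πτ)
Δf = 1/(4π × 1.189e-06 s)
Δf = 6.693e+04 Hz = 66.928 kHz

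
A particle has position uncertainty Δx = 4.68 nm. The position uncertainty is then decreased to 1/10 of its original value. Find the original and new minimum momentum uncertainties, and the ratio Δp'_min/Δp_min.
Original Δp_min = 1.127 × 10^-26 kg·m/s; new Δp'_min = 1.127 × 10^-25 kg·m/s; ratio Δp'_min/Δp_min = 10.

From the uncertainty principle ΔxΔp ≥ ℏ/2, the minimum momentum uncertainty is Δp_min = ℏ/(2Δx).

Original (Δx = 4.68 nm = 4.680e-09 m):
Δp_min = (1.055e-34 J·s)/(2 × 4.680e-09 m) = 1.127e-26 kg·m/s

When Δx → (1/10)Δx:
Δp'_min = ℏ/(2 × (1/10)Δx) = 10 × ℏ/(2Δx) = 10 × Δp_min
Δp'_min = 10 × 1.127e-26 kg·m/s = 1.127e-25 kg·m/s

Since Δp_min ∝ 1/Δx, when Δx is decreased to 1/10 of its original value, Δp_min increases to 10 times its original value.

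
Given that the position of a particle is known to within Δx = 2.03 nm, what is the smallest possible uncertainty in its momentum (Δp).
2.597 × 10^-26 kg·m/s

Using the Heisenberg uncertainty principle:
ΔxΔp ≥ ℏ/2

The minimum uncertainty in momentum is:
Δp_min = ℏ/(2Δx)
Δp_min = (1.055e-34 J·s) / (2 × 2.030e-09 m)
Δp_min = 2.597e-26 kg·m/s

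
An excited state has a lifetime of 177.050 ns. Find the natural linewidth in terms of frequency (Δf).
449.463 kHz

Using the energy-time uncertainty principle and E = hf:
ΔEΔt ≥ ℏ/2
hΔf·Δt ≥ ℏ/2

The minimum frequency uncertainty is:
Δf = ℏ/(2hτ) = 1/(4πτ)
Δf = 1/(4π × 1.771e-07 s)
Δf = 4.495e+05 Hz = 449.463 kHz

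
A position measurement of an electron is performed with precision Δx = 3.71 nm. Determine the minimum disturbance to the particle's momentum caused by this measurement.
1.421 × 10^-26 kg·m/s

The uncertainty principle implies that measuring position disturbs momentum:
ΔxΔp ≥ ℏ/2

When we measure position with precision Δx, we necessarily introduce a momentum uncertainty:
Δp ≥ ℏ/(2Δx)
Δp_min = (1.055e-34 J·s) / (2 × 3.710e-09 m)
Δp_min = 1.421e-26 kg·m/s

The more precisely we measure position, the greater the momentum disturbance.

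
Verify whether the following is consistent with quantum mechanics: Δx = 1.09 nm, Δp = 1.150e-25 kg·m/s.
Yes, it satisfies the uncertainty principle.

Calculate the product ΔxΔp:
ΔxΔp = (1.090e-09 m) × (1.150e-25 kg·m/s)
ΔxΔp = 1.254e-34 J·s

Compare to the minimum allowed value ℏ/2:
ℏ/2 = 5.273e-35 J·s

Since ΔxΔp = 1.254e-34 J·s ≥ 5.273e-35 J·s = ℏ/2,
the measurement satisfies the uncertainty principle.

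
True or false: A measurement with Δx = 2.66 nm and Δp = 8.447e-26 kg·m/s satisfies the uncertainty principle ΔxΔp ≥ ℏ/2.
Yes, it satisfies the uncertainty principle.

Calculate the product ΔxΔp:
ΔxΔp = (2.660e-09 m) × (8.447e-26 kg·m/s)
ΔxΔp = 2.247e-34 J·s

Compare to the minimum allowed value ℏ/2:
ℏ/2 = 5.273e-35 J·s

Since ΔxΔp = 2.247e-34 J·s ≥ 5.273e-35 J·s = ℏ/2,
the measurement satisfies the uncertainty principle.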